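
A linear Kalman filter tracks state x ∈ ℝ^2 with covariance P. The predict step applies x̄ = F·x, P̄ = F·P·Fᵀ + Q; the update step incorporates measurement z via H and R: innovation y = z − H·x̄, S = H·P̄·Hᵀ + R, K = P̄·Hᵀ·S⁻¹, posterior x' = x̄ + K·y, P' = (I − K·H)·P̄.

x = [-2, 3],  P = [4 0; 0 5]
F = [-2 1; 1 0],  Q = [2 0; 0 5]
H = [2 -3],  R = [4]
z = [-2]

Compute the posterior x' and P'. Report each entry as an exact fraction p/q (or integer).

x' = [53/39, 400/273]
P' = [197/39 118/39; 118/39 608/273]

x̄ = F·x = [7, -2]
P̄ = F·P·Fᵀ + Q = [23 -8; -8 9]
y = z − H·x̄ = [-22]
S = H·P̄·Hᵀ + R = [273]
K = P̄·Hᵀ·S⁻¹ = [10/39; -43/273]
x' = x̄ + K·y = [53/39, 400/273]
P' = (I − K·H)·P̄ = [197/39 118/39; 118/39 608/273]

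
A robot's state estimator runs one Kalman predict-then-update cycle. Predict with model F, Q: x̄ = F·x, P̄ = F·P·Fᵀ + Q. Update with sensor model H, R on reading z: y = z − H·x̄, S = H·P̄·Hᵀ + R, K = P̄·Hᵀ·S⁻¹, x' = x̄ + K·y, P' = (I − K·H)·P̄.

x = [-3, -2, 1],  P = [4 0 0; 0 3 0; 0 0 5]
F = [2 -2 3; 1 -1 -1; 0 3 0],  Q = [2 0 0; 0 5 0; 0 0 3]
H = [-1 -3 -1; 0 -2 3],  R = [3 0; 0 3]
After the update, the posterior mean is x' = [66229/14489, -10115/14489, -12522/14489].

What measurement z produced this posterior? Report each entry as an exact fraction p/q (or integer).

x̄ = F·x = [1, -2, -6]
P̄ = F·P·Fᵀ + Q = [75 -1 -18; -1 17 -9; -18 -9 30]
S = H·P̄·Hᵀ + R = [165 127; 127 449]
K = P̄·Hᵀ·S⁻¹ = [-8821/28978 -861/28978; -5331/28978 -2429/28978; -6981/57956 15915/57956]
x' − x̄ = [51740/14489, 18863/14489, 74412/14489] = K·y
y = (KᵀK)⁻¹·Kᵀ·(x' − x̄) = [-13, 13]
z = y + H·x̄ = [-13, 13] + [11, -14] = [-2, -1]

z = [-2, -1]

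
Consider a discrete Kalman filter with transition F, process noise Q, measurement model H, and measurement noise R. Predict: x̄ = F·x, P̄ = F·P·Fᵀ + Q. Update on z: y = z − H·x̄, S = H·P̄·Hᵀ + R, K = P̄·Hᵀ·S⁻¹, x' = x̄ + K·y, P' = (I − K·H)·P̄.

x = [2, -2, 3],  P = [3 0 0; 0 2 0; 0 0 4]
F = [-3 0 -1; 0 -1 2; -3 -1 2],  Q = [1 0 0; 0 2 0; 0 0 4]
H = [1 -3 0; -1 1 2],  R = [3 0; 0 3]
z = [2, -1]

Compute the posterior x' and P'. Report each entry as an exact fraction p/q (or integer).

x' = [-3111/10511, -19196/31533, -12341/31533]
P' = [75564/10511 20408/10511 32747/10511; 20408/10511 25876/31533 23134/31533; 32747/10511 23134/31533 65635/31533]

x̄ = F·x = [-9, 8, 2]
P̄ = F·P·Fᵀ + Q = [32 -8 19; -8 20 18; 19 18 49]
y = z − H·x̄ = [35, -22]
S = H·P̄·Hᵀ + R = [263 -194; -194 263]
K = P̄·Hᵀ·S⁻¹ = [4780/10511 3446/10511; -5468/31533 3640/31533; 9613/31533 18721/31533]
x' = x̄ + K·y = [-3111/10511, -19196/31533, -12341/31533]
P' = (I − K·H)·P̄ = [75564/10511 20408/10511 32747/10511; 20408/10511 25876/31533 23134/31533; 32747/10511 23134/31533 65635/31533]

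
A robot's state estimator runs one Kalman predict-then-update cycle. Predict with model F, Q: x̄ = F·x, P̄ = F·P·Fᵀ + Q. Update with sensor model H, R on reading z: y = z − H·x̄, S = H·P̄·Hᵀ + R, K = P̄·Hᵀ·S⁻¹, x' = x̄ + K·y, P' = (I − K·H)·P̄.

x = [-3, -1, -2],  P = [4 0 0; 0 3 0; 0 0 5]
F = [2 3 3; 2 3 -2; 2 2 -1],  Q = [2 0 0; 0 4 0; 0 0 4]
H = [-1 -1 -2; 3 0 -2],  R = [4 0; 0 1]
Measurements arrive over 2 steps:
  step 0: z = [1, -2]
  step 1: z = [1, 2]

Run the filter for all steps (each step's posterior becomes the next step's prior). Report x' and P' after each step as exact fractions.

step 0: x̄ = F·x = [-15, -5, -6]
step 0: P̄ = F·P·Fᵀ + Q = [90 13 19; 13 67 44; 19 44 37]
step 0: y = z − H·x̄ = [-31, 31]
step 0: S = H·P̄·Hᵀ + R = [587 -149; -149 731]
step 0: K = P̄·Hᵀ·S⁻¹ = [-68503/406896 115175/406896; -18587/58128 -7685/58128; -12835/50862 -3799/50862]
step 0: x' = x̄ + K·y = [-68237/67816, 7887/9688, -4176/8477]
step 0: P' = (I − K·H)·P̄ = [241117/406896 -82183/58128 38011/50862; -82183/58128 56485/8304 -14929/7266; 38011/50862 -14929/7266 29458/25431]
step 1: x̄ = F·x = [-10153/9688, 95969/67816, 919/8477]
step 1: P̄ = F·P·Fᵀ + Q = [257701/8304 2034731/58128 81362/3633; 2034731/58128 30083461/406896 1049284/25431; 81362/3633 1049284/25431 728746/25431]
step 1: y = z − H·x̄ = [53709/33908, 363549/67816]
step 1: S = H·P̄·Hᵀ + R = [55767181/101724 -18422371/203448; -18422371/203448 51342253/406896]
step 1: K = P̄·Hᵀ·S⁻¹ = [-1955108627/12405277824 1673227747/6202638912; -1500193727/4135092608 -169731505/2067546304; -2923451755/12405277824 -563594245/6202638912]
step 1: x' = x̄ + K·y = [38379337/258443288, 103479871/258443288, -194342039/258443288]
step 1: P' = (I − K·H)·P̄ = [3315254291/6202638912 -2559190721/2067546304 4136267563/6202638912; -2559190721/2067546304 13067418833/2067546304 -3753920329/2067546304; 4136267563/6202638912 -3753920329/2067546304 6486198467/6202638912]

step 0: x' = [-68237/67816, 7887/9688, -4176/8477], P' = [241117/406896 -82183/58128 38011/50862; -82183/58128 56485/8304 -14929/7266; 38011/50862 -14929/7266 29458/25431]
step 1: x' = [38379337/258443288, 103479871/258443288, -194342039/258443288], P' = [3315254291/6202638912 -2559190721/2067546304 4136267563/6202638912; -2559190721/2067546304 13067418833/2067546304 -3753920329/2067546304; 4136267563/6202638912 -3753920329/2067546304 6486198467/6202638912]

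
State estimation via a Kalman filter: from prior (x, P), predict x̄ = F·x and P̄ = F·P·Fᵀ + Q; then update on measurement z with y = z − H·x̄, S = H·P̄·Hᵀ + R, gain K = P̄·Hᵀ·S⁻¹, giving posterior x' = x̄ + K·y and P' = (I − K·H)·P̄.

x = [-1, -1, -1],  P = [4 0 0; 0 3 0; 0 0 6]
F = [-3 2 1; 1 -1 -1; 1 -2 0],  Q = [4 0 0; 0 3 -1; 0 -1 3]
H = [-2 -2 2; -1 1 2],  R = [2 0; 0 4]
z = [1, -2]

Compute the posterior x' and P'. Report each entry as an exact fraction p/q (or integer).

x̄ = F·x = [0, 1, 1]
P̄ = F·P·Fᵀ + Q = [58 -24 -24; -24 16 9; -24 9 19]
y = z − H·x̄ = [1, -5]
S = H·P̄·Hᵀ + R = [302 286; 286 334]
K = P̄·Hᵀ·S⁻¹ = [-391/4768 -1521/4768; -327/1192 487/1192; 1203/9536 997/9536]
x' = x̄ + K·y = [3607/2384, -785/596, 2877/4768]
P' = (I − K·H)·P̄ = [16729/2384 -1615/596 20147/4768; -1615/596 243/149 -1613/1192; 20147/4768 -1613/1192 28593/9536]

x' = [3607/2384, -785/596, 2877/4768]
P' = [16729/2384 -1615/596 20147/4768; -1615/596 243/149 -1613/1192; 20147/4768 -1613/1192 28593/9536]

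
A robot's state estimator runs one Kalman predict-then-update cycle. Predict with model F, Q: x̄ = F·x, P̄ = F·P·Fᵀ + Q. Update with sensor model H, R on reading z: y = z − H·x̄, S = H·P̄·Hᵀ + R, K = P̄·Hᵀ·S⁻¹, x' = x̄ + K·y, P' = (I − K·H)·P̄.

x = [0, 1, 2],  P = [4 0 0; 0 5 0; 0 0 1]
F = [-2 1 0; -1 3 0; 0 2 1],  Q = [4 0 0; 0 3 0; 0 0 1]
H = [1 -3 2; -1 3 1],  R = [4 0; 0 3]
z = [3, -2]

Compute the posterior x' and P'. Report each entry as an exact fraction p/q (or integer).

x̄ = F·x = [1, 3, 4]
P̄ = F·P·Fᵀ + Q = [25 23 10; 23 52 30; 10 30 22]
y = z − H·x̄ = [3, -14]
S = H·P̄·Hᵀ + R = [127 -231; -231 540]
K = P̄·Hᵀ·S⁻¹ = [-54/1691 146/1691; -31/267 202/801; 458/1691 1546/5073]
x' = x̄ + K·y = [-515/1691, -704/801, 2770/5073]
P' = (I − K·H)·P̄ = [33095/1691 587/89 74/1691; 587/89 1937/801 26/267; 74/1691 26/267 1126/1691]

x' = [-515/1691, -704/801, 2770/5073]
P' = [33095/1691 587/89 74/1691; 587/89 1937/801 26/267; 74/1691 26/267 1126/1691]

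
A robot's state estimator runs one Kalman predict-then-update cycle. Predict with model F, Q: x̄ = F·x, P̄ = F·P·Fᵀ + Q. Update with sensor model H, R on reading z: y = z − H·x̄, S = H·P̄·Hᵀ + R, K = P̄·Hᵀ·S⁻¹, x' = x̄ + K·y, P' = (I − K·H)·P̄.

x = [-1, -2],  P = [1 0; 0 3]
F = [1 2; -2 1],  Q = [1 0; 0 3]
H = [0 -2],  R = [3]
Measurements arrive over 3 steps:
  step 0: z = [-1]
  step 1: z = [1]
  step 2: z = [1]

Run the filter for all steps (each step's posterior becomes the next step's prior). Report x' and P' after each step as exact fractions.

step 0: x̄ = F·x = [-5, 0]
step 0: P̄ = F·P·Fᵀ + Q = [14 4; 4 10]
step 0: y = z − H·x̄ = [-1]
step 0: S = H·P̄·Hᵀ + R = [43]
step 0: K = P̄·Hᵀ·S⁻¹ = [-8/43; -20/43]
step 0: x' = x̄ + K·y = [-207/43, 20/43]
step 0: P' = (I − K·H)·P̄ = [538/43 12/43; 12/43 30/43]
step 1: x̄ = F·x = [-167/43, 434/43]
step 1: P̄ = F·P·Fᵀ + Q = [749/43 -1052/43; -1052/43 2263/43]
step 1: y = z − H·x̄ = [911/43]
step 1: S = H·P̄·Hᵀ + R = [9181/43]
step 1: K = P̄·Hᵀ·S⁻¹ = [2104/9181; -4526/9181]
step 1: x' = x̄ + K·y = [8919/9181, -3224/9181]
step 1: P' = (I − K·H)·P̄ = [56971/9181 -3156/9181; -3156/9181 6789/9181]
step 2: x̄ = F·x = [2471/9181, -21062/9181]
step 2: P̄ = F·P·Fᵀ + Q = [80684/9181 -90896/9181; -90896/9181 274840/9181]
step 2: y = z − H·x̄ = [-32943/9181]
step 2: S = H·P̄·Hᵀ + R = [1126903/9181]
step 2: K = P̄·Hᵀ·S⁻¹ = [181792/1126903; -549680/1126903]
step 2: x' = x̄ + K·y = [-349003/1126903, -612866/1126903]
step 2: P' = (I − K·H)·P̄ = [6303748/1126903 -272688/1126903; -272688/1126903 824520/1126903]

step 0: x' = [-207/43, 20/43], P' = [538/43 12/43; 12/43 30/43]
step 1: x' = [8919/9181, -3224/9181], P' = [56971/9181 -3156/9181; -3156/9181 6789/9181]
step 2: x' = [-349003/1126903, -612866/1126903], P' = [6303748/1126903 -272688/1126903; -272688/1126903 824520/1126903]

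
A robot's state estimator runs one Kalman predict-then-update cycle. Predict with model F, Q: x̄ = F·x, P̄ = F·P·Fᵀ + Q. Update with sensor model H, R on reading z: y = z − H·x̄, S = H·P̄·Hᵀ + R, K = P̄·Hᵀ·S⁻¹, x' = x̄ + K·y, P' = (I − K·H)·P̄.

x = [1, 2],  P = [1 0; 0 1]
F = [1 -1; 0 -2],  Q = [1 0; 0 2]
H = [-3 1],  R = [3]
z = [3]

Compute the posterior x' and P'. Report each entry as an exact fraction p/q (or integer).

x' = [-13/6, -4]
P' = [23/24 2; 2 6]

x̄ = F·x = [-1, -4]
P̄ = F·P·Fᵀ + Q = [3 2; 2 6]
y = z − H·x̄ = [4]
S = H·P̄·Hᵀ + R = [24]
K = P̄·Hᵀ·S⁻¹ = [-7/24; 0]
x' = x̄ + K·y = [-13/6, -4]
P' = (I − K·H)·P̄ = [23/24 2; 2 6]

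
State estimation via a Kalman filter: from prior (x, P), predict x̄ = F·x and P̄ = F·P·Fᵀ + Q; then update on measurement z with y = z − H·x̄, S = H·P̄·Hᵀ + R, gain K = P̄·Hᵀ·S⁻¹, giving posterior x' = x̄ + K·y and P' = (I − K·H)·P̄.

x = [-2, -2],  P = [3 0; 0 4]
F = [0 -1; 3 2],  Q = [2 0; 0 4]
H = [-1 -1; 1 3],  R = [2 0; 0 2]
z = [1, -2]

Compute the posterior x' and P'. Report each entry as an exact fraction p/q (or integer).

x̄ = F·x = [2, -10]
P̄ = F·P·Fᵀ + Q = [6 -8; -8 47]
y = z − H·x̄ = [-7, 26]
S = H·P̄·Hᵀ + R = [39 -115; -115 383]
K = P̄·Hᵀ·S⁻¹ = [-163/214 -59/214; 179/856 351/856]
x' = x̄ + K·y = [35/214, -687/856]
P' = (I − K·H)·P̄ = [274/107 -111/107; -111/107 265/428]

x' = [35/214, -687/856]
P' = [274/107 -111/107; -111/107 265/428]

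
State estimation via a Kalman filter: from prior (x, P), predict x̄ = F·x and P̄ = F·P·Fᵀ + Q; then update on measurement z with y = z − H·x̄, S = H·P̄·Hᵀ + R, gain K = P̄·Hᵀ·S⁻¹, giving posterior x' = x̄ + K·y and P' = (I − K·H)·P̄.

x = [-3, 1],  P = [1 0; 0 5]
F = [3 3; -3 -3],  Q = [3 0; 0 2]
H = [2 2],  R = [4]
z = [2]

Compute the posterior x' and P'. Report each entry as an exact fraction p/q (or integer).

x' = [-11/2, 19/3]
P' = [111/2 -55; -55 166/3]

x̄ = F·x = [-6, 6]
P̄ = F·P·Fᵀ + Q = [57 -54; -54 56]
y = z − H·x̄ = [2]
S = H·P̄·Hᵀ + R = [24]
K = P̄·Hᵀ·S⁻¹ = [1/4; 1/6]
x' = x̄ + K·y = [-11/2, 19/3]
P' = (I − K·H)·P̄ = [111/2 -55; -55 166/3]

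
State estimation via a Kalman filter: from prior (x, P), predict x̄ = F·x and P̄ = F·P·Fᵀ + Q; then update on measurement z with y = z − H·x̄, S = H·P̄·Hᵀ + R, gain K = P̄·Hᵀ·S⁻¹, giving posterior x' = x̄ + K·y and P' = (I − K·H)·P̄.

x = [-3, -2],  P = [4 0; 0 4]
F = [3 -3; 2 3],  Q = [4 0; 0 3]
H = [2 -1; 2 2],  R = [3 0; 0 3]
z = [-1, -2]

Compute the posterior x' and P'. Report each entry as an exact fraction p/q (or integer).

x' = [-16183/24635, -23239/49270]
P' = [10204/24635 -4054/24635; -4054/24635 32453/49270]

x̄ = F·x = [-3, -12]
P̄ = F·P·Fᵀ + Q = [76 -12; -12 55]
y = z − H·x̄ = [-7, 28]
S = H·P̄·Hᵀ + R = [410 170; 170 431]
K = P̄·Hᵀ·S⁻¹ = [8154/24635 820/4927; -16223/49270 1623/4927]
x' = x̄ + K·y = [-16183/24635, -23239/49270]
P' = (I − K·H)·P̄ = [10204/24635 -4054/24635; -4054/24635 32453/49270]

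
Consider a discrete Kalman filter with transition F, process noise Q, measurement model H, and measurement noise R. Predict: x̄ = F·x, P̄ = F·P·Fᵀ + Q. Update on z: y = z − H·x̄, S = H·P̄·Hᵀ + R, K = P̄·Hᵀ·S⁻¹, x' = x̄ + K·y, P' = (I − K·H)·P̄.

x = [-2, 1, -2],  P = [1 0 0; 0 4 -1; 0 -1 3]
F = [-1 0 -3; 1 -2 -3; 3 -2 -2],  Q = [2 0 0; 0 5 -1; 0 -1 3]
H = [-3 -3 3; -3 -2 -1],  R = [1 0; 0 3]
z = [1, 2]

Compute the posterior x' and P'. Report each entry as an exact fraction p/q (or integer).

x̄ = F·x = [8, 2, -4]
P̄ = F·P·Fᵀ + Q = [30 20 9; 20 37 26; 9 26 32]
y = z − H·x̄ = [43, 26]
S = H·P̄·Hᵀ + R = [622 564; 564 851]
K = P̄·Hᵀ·S⁻¹ = [-26277/211226 -8543/105613; 11097/211226 -23534/105613; 54945/211226 -31983/105613]
x' = x̄ + K·y = [115661/211226, -324145/211226, -145385/211226]
P' = (I − K·H)·P̄ = [729755/211226 -953001/211226 -232005/211226; -953001/211226 1316503/211226 367201/211226; -232005/211226 367201/211226 153511/211226]

x' = [115661/211226, -324145/211226, -145385/211226]
P' = [729755/211226 -953001/211226 -232005/211226; -953001/211226 1316503/211226 367201/211226; -232005/211226 367201/211226 153511/211226]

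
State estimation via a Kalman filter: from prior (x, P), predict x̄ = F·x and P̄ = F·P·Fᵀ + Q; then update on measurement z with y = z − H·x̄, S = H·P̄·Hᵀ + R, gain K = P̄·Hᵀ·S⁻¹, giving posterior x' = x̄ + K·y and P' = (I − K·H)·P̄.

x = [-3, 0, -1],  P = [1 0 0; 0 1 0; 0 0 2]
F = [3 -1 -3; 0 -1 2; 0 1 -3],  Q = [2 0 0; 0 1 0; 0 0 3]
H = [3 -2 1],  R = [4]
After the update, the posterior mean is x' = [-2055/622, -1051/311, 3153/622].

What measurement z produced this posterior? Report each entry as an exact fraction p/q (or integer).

x̄ = F·x = [-6, -2, 3]
P̄ = F·P·Fᵀ + Q = [30 -11 17; -11 10 -13; 17 -13 22]
S = H·P̄·Hᵀ + R = [622]
K = P̄·Hᵀ·S⁻¹ = [129/622; -33/311; 99/622]
x' − x̄ = [1677/622, -429/311, 1287/622] = K·y
y = (KᵀK)⁻¹·Kᵀ·(x' − x̄) = [13]
z = y + H·x̄ = [13] + [-11] = [2]

z = [2]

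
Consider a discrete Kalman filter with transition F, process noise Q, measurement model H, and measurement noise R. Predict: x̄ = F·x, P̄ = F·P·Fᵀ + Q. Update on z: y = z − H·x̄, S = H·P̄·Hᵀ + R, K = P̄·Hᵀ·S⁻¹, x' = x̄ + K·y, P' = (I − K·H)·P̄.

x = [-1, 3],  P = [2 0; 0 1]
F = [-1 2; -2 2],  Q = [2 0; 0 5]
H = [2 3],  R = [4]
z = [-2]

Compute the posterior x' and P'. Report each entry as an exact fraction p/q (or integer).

x̄ = F·x = [7, 8]
P̄ = F·P·Fᵀ + Q = [8 8; 8 17]
y = z − H·x̄ = [-40]
S = H·P̄·Hᵀ + R = [285]
K = P̄·Hᵀ·S⁻¹ = [8/57; 67/285]
x' = x̄ + K·y = [79/57, -80/57]
P' = (I − K·H)·P̄ = [136/57 -80/57; -80/57 356/285]

x' = [79/57, -80/57]
P' = [136/57 -80/57; -80/57 356/285]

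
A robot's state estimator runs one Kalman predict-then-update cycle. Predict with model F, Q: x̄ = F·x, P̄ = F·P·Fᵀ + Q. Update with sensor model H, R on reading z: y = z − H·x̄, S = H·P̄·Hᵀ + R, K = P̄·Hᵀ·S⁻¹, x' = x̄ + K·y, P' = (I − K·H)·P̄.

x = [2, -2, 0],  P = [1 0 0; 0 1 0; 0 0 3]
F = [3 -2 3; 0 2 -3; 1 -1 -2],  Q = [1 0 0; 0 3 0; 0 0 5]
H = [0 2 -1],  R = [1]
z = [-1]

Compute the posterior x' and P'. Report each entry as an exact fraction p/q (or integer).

x̄ = F·x = [10, -4, 4]
P̄ = F·P·Fᵀ + Q = [41 -31 -13; -31 34 16; -13 16 19]
y = z − H·x̄ = [11]
S = H·P̄·Hᵀ + R = [92]
K = P̄·Hᵀ·S⁻¹ = [-49/92; 13/23; 13/92]
x' = x̄ + K·y = [381/92, 51/23, 511/92]
P' = (I − K·H)·P̄ = [1371/92 -76/23 -559/92; -76/23 106/23 199/23; -559/92 199/23 1579/92]

x' = [381/92, 51/23, 511/92]
P' = [1371/92 -76/23 -559/92; -76/23 106/23 199/23; -559/92 199/23 1579/92]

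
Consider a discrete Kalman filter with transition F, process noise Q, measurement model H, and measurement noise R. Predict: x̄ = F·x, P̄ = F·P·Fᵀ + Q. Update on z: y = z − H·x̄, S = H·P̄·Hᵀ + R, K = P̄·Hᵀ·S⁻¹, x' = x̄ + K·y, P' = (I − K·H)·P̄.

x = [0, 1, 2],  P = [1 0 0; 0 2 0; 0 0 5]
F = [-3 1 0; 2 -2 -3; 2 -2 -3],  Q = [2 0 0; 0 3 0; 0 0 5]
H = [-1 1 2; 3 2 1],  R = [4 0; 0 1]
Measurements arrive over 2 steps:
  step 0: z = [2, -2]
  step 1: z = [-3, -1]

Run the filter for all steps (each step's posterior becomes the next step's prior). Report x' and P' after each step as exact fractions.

step 0: x̄ = F·x = [1, -8, -8]
step 0: P̄ = F·P·Fᵀ + Q = [13 -10 -10; -10 60 57; -10 57 62]
step 0: y = z − H·x̄ = [27, 19]
step 0: S = H·P̄·Hᵀ + R = [613 430; 430 468]
step 0: K = P̄·Hᵀ·S⁻¹ = [-11997/50992 24007/101984; 11451/50992 10991/101984; 1663/6374 921/12748]
step 0: x' = x̄ + K·y = [-89721/101984, 11311/101984, 5317/12748]
step 0: P' = (I − K·H)·P̄ = [77987/101984 -133973/101984 7249/12748; -133973/101984 289395/101984 -20735/12748; 7249/12748 -20735/12748 5161/3187]
step 1: x̄ = F·x = [140237/50992, -41209/12748, -41209/12748]
step 1: P̄ = F·P·Fᵀ + Q = [499771/25496 -68683/6374 -68683/6374; -68683/6374 51474/3187 41913/3187; -68683/6374 41913/3187 57848/3187]
step 1: y = z − H·x̄ = [481769/50992, 22805/50992]
step 1: S = H·P̄·Hᵀ + R = [5854291/25496 277967/25496; 277967/25496 3029427/25496]
step 1: K = P̄·Hᵀ·S⁻¹ = [-164673738/692574583 169452091/692574583; 157605075/692574583 62054693/692574583; 179089031/692574583 54254633/692574583]
step 1: x' = x̄ + K·y = [849318899/1385149166, -1444023663/1385149166, -522521252/692574583]
step 1: P' = (I − K·H)·P̄ = [537578825/692574583 -921817547/692574583 400350710/692574583; -921817547/692574583 1982137305/692574583 -1136767276/692574583; 400350710/692574583 -1136767276/692574583 1126737055/692574583]

step 0: x' = [-89721/101984, 11311/101984, 5317/12748], P' = [77987/101984 -133973/101984 7249/12748; -133973/101984 289395/101984 -20735/12748; 7249/12748 -20735/12748 5161/3187]
step 1: x' = [849318899/1385149166, -1444023663/1385149166, -522521252/692574583], P' = [537578825/692574583 -921817547/692574583 400350710/692574583; -921817547/692574583 1982137305/692574583 -1136767276/692574583; 400350710/692574583 -1136767276/692574583 1126737055/692574583]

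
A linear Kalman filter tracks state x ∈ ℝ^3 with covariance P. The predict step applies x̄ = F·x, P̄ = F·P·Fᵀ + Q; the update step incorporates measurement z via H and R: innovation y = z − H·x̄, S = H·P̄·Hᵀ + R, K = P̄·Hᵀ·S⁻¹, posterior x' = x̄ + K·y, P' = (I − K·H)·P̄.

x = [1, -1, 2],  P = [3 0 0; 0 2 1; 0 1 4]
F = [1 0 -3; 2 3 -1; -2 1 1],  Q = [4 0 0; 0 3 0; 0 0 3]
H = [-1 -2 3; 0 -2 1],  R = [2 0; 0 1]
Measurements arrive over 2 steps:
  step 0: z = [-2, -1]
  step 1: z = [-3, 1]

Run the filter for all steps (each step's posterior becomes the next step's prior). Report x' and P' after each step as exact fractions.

step 0: x' = [-24157/6626, -2269/3313, -15491/6626], P' = [135295/13252 13319/6626 59265/13252; 13319/6626 6831/6626 9597/6626; 59265/13252 9597/6626 35063/13252]
step 1: x' = [795812728/255131105, -176471331/255131105, -100290171/255131105], P' = [1035510886/255131105 118286138/255131105 368263258/255131105; 118286138/255131105 158346894/255131105 168802244/255131105; 368263258/255131105 168802244/255131105 287212324/255131105]

step 0: x̄ = F·x = [-5, -3, -1]
step 0: P̄ = F·P·Fᵀ + Q = [43 9 -21; 9 31 -8; -21 -8 23]
step 0: y = z − H·x̄ = [-10, -6]
step 0: S = H·P̄·Hᵀ + R = [634 296; 296 180]
step 0: K = P̄·Hᵀ·S⁻¹ = [-1347/3313 5989/13252; 905/6626 -4065/6626; 942/3313 -3325/13252]
step 0: x' = x̄ + K·y = [-24157/6626, -2269/3313, -15491/6626]
step 0: P' = (I − K·H)·P̄ = [135295/13252 13319/6626 59265/13252; 13319/6626 6831/6626 9597/6626; 59265/13252 9597/6626 35063/13252]
step 1: x̄ = F·x = [11158/3313, -46437/6626, 28285/6626]
step 1: P̄ = F·P·Fᵀ + Q = [37070/3313 -32977/3313 2033/3313; -32977/3313 706389/13252 -366361/13252; 2033/3313 -366361/13252 324437/13252]
step 1: y = z − H·x̄ = [-175291/6626, -114533/6626]
step 1: S = H·P̄·Hᵀ + R = [9740181/13252 6457807/13252; 6457807/13252 4628689/13252]
step 1: K = P̄·Hᵀ·S⁻¹ = [-83646694/255131105 131690982/255131105; 35713403/255131105 -147891544/255131105; 77884613/255131105 -50392164/255131105]
step 1: x' = x̄ + K·y = [795812728/255131105, -176471331/255131105, -100290171/255131105]
step 1: P' = (I − K·H)·P̄ = [1035510886/255131105 118286138/255131105 368263258/255131105; 118286138/255131105 158346894/255131105 168802244/255131105; 368263258/255131105 168802244/255131105 287212324/255131105]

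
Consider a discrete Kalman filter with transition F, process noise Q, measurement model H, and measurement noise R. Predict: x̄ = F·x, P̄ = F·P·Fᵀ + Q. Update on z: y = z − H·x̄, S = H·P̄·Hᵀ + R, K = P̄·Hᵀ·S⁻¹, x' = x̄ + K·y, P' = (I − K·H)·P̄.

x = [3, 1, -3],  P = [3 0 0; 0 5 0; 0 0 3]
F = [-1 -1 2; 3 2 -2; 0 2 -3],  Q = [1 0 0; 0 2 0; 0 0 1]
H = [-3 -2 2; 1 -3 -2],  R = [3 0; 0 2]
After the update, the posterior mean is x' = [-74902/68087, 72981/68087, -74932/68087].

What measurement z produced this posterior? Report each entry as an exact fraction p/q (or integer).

z = [-1, -2]

x̄ = F·x = [-10, 17, 11]
P̄ = F·P·Fᵀ + Q = [21 -31 -28; -31 61 38; -28 38 48]
S = H·P̄·Hᵀ + R = [288 -406; -406 1518]
K = P̄·Hᵀ·S⁻¹ = [-8753/136174 12909/136174; -23197/136174 -32219/136174; 15311/68087 -6580/68087]
x' − x̄ = [605968/68087, -1084498/68087, -823889/68087] = K·y
y = (KᵀK)⁻¹·Kᵀ·(x' − x̄) = [-19, 81]
z = y + H·x̄ = [-19, 81] + [18, -83] = [-1, -2]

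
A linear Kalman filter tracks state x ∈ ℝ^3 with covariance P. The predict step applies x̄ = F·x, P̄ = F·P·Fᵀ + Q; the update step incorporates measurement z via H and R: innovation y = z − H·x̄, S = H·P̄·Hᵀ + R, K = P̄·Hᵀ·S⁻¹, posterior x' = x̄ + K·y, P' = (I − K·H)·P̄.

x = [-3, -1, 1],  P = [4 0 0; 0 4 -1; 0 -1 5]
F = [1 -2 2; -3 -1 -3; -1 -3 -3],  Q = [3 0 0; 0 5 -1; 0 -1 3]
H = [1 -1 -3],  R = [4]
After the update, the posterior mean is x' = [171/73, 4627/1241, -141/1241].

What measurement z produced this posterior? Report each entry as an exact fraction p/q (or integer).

x̄ = F·x = [1, 7, 3]
P̄ = F·P·Fᵀ + Q = [51 -38 -10; -38 84 56; -10 56 70]
S = H·P̄·Hᵀ + R = [1241]
K = P̄·Hᵀ·S⁻¹ = [7/73; -290/1241; -276/1241]
x' − x̄ = [98/73, -4060/1241, -3864/1241] = K·y
y = (KᵀK)⁻¹·Kᵀ·(x' − x̄) = [14]
z = y + H·x̄ = [14] + [-15] = [-1]

z = [-1]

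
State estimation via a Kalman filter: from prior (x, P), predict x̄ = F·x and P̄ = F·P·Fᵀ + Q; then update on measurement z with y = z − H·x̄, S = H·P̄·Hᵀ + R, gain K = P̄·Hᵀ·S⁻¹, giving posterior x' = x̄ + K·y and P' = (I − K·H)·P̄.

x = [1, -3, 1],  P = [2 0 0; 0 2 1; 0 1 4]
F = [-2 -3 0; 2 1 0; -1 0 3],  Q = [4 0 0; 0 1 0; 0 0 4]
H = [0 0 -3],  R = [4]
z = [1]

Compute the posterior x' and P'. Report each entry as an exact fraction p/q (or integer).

x' = [2779/382, -361/382, -59/191]
P' = [11235/382 -5393/382 -10/191; -5393/382 4193/382 -2/191; -10/191 -2/191 84/191]

x̄ = F·x = [7, -1, 2]
P̄ = F·P·Fᵀ + Q = [30 -14 -5; -14 11 -1; -5 -1 42]
y = z − H·x̄ = [7]
S = H·P̄·Hᵀ + R = [382]
K = P̄·Hᵀ·S⁻¹ = [15/382; 3/382; -63/191]
x' = x̄ + K·y = [2779/382, -361/382, -59/191]
P' = (I − K·H)·P̄ = [11235/382 -5393/382 -10/191; -5393/382 4193/382 -2/191; -10/191 -2/191 84/191]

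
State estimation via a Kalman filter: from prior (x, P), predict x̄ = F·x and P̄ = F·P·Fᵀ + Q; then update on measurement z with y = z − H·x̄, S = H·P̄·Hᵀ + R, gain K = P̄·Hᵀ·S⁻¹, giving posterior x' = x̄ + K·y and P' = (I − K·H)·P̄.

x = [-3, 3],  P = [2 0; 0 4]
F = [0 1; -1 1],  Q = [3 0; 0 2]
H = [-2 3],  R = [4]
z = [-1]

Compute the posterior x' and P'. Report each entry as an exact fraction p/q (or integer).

x̄ = F·x = [3, 6]
P̄ = F·P·Fᵀ + Q = [7 4; 4 8]
y = z − H·x̄ = [-13]
S = H·P̄·Hᵀ + R = [56]
K = P̄·Hᵀ·S⁻¹ = [-1/28; 2/7]
x' = x̄ + K·y = [97/28, 16/7]
P' = (I − K·H)·P̄ = [97/14 32/7; 32/7 24/7]

x' = [97/28, 16/7]
P' = [97/14 32/7; 32/7 24/7]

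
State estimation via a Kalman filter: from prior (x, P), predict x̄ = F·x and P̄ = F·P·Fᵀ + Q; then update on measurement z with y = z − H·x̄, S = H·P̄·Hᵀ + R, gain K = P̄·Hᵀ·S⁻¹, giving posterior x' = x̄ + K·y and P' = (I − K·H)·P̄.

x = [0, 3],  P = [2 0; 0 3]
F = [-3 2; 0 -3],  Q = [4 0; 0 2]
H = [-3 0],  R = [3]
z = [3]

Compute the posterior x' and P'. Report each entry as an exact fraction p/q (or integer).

x' = [-96/103, -549/103]
P' = [34/103 -18/103; -18/103 2015/103]

x̄ = F·x = [6, -9]
P̄ = F·P·Fᵀ + Q = [34 -18; -18 29]
y = z − H·x̄ = [21]
S = H·P̄·Hᵀ + R = [309]
K = P̄·Hᵀ·S⁻¹ = [-34/103; 18/103]
x' = x̄ + K·y = [-96/103, -549/103]
P' = (I − K·H)·P̄ = [34/103 -18/103; -18/103 2015/103]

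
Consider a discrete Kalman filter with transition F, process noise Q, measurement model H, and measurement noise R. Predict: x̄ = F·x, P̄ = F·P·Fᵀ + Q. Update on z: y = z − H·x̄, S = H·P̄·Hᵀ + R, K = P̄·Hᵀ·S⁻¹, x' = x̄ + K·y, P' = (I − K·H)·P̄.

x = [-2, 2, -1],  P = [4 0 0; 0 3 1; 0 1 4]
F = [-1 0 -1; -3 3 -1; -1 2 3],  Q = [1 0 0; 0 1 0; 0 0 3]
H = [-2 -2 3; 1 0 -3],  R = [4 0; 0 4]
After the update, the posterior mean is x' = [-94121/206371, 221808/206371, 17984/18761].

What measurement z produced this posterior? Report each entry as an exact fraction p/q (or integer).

z = [2, -3]

x̄ = F·x = [3, 13, 3]
P̄ = F·P·Fᵀ + Q = [9 13 -10; 13 62 25; -10 25 67]
S = H·P̄·Hᵀ + R = [815 -587; -587 676]
K = P̄·Hᵀ·S⁻¹ = [-27131/206371 -11653/206371; -87094/206371 -94555/206371; -751/18761 -6508/18761]
x' − x̄ = [-713234/206371, -2461015/206371, -38299/18761] = K·y
y = (KᵀK)⁻¹·Kᵀ·(x' − x̄) = [25, 3]
z = y + H·x̄ = [25, 3] + [-23, -6] = [2, -3]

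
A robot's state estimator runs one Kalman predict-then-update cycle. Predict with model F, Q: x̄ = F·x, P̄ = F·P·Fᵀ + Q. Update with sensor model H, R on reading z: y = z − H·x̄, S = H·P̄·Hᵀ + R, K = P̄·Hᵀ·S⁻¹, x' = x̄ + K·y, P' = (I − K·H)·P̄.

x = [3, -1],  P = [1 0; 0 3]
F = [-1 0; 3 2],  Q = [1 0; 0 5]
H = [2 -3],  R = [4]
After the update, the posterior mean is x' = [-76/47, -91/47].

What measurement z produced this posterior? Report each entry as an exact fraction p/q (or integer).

x̄ = F·x = [-3, 7]
P̄ = F·P·Fᵀ + Q = [2 -3; -3 26]
S = H·P̄·Hᵀ + R = [282]
K = P̄·Hᵀ·S⁻¹ = [13/282; -14/47]
x' − x̄ = [65/47, -420/47] = K·y
y = (KᵀK)⁻¹·Kᵀ·(x' − x̄) = [30]
z = y + H·x̄ = [30] + [-27] = [3]

z = [3]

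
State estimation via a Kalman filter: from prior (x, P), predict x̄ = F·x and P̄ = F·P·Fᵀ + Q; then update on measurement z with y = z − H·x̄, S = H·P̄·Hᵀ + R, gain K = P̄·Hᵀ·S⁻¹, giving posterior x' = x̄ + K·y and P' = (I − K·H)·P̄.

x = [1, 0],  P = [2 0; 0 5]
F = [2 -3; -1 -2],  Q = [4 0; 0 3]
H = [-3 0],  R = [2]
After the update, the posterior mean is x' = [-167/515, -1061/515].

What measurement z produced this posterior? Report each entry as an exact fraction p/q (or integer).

x̄ = F·x = [2, -1]
P̄ = F·P·Fᵀ + Q = [57 26; 26 25]
S = H·P̄·Hᵀ + R = [515]
K = P̄·Hᵀ·S⁻¹ = [-171/515; -78/515]
x' − x̄ = [-1197/515, -546/515] = K·y
y = (KᵀK)⁻¹·Kᵀ·(x' − x̄) = [7]
z = y + H·x̄ = [7] + [-6] = [1]

z = [1]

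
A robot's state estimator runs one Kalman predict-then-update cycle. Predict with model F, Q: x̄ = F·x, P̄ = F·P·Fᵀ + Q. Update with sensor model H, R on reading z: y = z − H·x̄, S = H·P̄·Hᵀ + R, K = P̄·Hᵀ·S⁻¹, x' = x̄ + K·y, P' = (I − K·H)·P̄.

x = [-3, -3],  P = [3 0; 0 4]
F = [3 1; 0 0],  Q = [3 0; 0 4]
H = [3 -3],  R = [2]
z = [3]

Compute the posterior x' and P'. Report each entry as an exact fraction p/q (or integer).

x̄ = F·x = [-12, 0]
P̄ = F·P·Fᵀ + Q = [34 0; 0 4]
y = z − H·x̄ = [39]
S = H·P̄·Hᵀ + R = [344]
K = P̄·Hᵀ·S⁻¹ = [51/172; -3/86]
x' = x̄ + K·y = [-75/172, -117/86]
P' = (I − K·H)·P̄ = [323/86 153/43; 153/43 154/43]

x' = [-75/172, -117/86]
P' = [323/86 153/43; 153/43 154/43]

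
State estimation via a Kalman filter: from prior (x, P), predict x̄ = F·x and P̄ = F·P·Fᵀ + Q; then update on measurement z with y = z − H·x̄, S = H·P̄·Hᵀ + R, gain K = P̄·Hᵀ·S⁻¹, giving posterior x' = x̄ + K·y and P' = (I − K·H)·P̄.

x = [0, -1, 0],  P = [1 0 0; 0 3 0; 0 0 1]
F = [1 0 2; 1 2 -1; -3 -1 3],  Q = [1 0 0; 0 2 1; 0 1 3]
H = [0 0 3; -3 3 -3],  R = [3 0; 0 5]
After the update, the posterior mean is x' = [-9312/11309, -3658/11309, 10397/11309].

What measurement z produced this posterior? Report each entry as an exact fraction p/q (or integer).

x̄ = F·x = [0, -2, 1]
P̄ = F·P·Fᵀ + Q = [6 -1 3; -1 16 -11; 3 -11 24]
S = H·P̄·Hᵀ + R = [219 -342; -342 689]
K = P̄·Hᵀ·S⁻¹ = [-1353/11309 -1164/11309; 1997/11309 2370/11309; 3540/11309 -114/11309]
x' − x̄ = [-9312/11309, 18960/11309, -912/11309] = K·y
y = (KᵀK)⁻¹·Kᵀ·(x' − x̄) = [0, 8]
z = y + H·x̄ = [0, 8] + [3, -9] = [3, -1]

z = [3, -1]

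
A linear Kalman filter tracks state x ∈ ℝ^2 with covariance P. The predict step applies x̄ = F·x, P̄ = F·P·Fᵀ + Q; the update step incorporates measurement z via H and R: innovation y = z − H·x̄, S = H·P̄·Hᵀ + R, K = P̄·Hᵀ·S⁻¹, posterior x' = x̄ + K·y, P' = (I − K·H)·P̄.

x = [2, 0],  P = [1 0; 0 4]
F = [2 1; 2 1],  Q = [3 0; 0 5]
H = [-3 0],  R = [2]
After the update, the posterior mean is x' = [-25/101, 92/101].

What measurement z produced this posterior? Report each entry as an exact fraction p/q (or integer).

z = [1]

x̄ = F·x = [4, 4]
P̄ = F·P·Fᵀ + Q = [11 8; 8 13]
S = H·P̄·Hᵀ + R = [101]
K = P̄·Hᵀ·S⁻¹ = [-33/101; -24/101]
x' − x̄ = [-429/101, -312/101] = K·y
y = (KᵀK)⁻¹·Kᵀ·(x' − x̄) = [13]
z = y + H·x̄ = [13] + [-12] = [1]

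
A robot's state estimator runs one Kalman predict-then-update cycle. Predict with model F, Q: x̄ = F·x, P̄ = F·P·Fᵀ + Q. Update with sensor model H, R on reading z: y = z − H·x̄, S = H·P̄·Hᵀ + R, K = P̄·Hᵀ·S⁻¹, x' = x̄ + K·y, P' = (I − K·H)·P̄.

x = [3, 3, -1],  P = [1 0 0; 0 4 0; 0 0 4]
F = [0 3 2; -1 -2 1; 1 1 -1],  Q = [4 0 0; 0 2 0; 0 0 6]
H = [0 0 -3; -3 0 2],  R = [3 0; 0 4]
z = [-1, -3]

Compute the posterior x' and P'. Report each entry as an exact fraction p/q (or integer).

x̄ = F·x = [7, -10, 7]
P̄ = F·P·Fᵀ + Q = [56 -16 4; -16 23 -13; 4 -13 15]
y = z − H·x̄ = [20, 4]
S = H·P̄·Hᵀ + R = [138 -54; -54 520]
K = P̄·Hᵀ·S⁻¹ = [-1240/5737 -1894/5737; 1789/5737 857/11474; -1869/5737 9/11474]
x' = x̄ + K·y = [7783/5737, -19876/5737, 2797/5737]
P' = (I − K·H)·P̄ = [3352/5737 -1764/5737 1240/5737; -1764/5737 52753/5737 -1789/5737; 1240/5737 -1789/5737 1869/5737]

x' = [7783/5737, -19876/5737, 2797/5737]
P' = [3352/5737 -1764/5737 1240/5737; -1764/5737 52753/5737 -1789/5737; 1240/5737 -1789/5737 1869/5737]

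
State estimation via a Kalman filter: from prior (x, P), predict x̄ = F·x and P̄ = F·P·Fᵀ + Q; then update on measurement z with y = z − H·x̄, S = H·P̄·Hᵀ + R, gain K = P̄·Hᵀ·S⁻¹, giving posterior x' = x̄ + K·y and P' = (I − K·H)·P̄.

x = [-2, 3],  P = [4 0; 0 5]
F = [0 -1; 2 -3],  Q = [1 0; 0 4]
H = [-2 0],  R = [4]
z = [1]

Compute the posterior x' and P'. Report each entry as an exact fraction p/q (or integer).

x̄ = F·x = [-3, -13]
P̄ = F·P·Fᵀ + Q = [6 15; 15 65]
y = z − H·x̄ = [-5]
S = H·P̄·Hᵀ + R = [28]
K = P̄·Hᵀ·S⁻¹ = [-3/7; -15/14]
x' = x̄ + K·y = [-6/7, -107/14]
P' = (I − K·H)·P̄ = [6/7 15/7; 15/7 230/7]

x' = [-6/7, -107/14]
P' = [6/7 15/7; 15/7 230/7]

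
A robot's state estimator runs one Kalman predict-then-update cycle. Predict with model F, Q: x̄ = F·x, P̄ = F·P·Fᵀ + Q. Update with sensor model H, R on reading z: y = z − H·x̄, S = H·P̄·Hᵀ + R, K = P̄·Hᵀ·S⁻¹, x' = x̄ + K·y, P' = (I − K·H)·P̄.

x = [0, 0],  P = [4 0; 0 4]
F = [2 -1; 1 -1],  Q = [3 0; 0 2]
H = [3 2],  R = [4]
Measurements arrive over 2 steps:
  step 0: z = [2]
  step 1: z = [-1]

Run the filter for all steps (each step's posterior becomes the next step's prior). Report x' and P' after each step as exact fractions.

step 0: x' = [186/395, 112/395], P' = [436/395 -468/395; -468/395 814/395]
step 1: x' = [-10573/101099, -32044/101099], P' = [94988/101099 -96432/101099; -96432/101099 175092/101099]

step 0: x̄ = F·x = [0, 0]
step 0: P̄ = F·P·Fᵀ + Q = [23 12; 12 10]
step 0: y = z − H·x̄ = [2]
step 0: S = H·P̄·Hᵀ + R = [395]
step 0: K = P̄·Hᵀ·S⁻¹ = [93/395; 56/395]
step 0: x' = x̄ + K·y = [186/395, 112/395]
step 0: P' = (I − K·H)·P̄ = [436/395 -468/395; -468/395 814/395]
step 1: x̄ = F·x = [52/79, 74/395]
step 1: P̄ = F·P·Fᵀ + Q = [1123/79 618/79; 618/79 2976/395]
step 1: y = z − H·x̄ = [-1323/395]
step 1: S = H·P̄·Hᵀ + R = [101099/395]
step 1: K = P̄·Hᵀ·S⁻¹ = [23025/101099; 15222/101099]
step 1: x' = x̄ + K·y = [-10573/101099, -32044/101099]
step 1: P' = (I − K·H)·P̄ = [94988/101099 -96432/101099; -96432/101099 175092/101099]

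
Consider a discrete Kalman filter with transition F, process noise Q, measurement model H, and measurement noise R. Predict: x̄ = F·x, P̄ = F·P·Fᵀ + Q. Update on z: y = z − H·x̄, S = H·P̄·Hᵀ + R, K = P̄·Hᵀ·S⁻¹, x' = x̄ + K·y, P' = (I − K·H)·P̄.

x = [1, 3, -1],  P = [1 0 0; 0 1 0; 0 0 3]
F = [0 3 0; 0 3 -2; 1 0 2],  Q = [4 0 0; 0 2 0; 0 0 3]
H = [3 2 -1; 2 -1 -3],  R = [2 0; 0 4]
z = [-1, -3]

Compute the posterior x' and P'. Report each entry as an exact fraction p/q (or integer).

x̄ = F·x = [9, 11, -1]
P̄ = F·P·Fᵀ + Q = [13 9 0; 9 23 -12; 0 -12 16]
y = z − H·x̄ = [-51, -13]
S = H·P̄·Hᵀ + R = [383 149; 149 115]
K = P̄·Hᵀ·S⁻¹ = [2011/10922 -991/10922; 1289/5461 -198/5461; 191/5461 -1957/5461]
x' = x̄ + K·y = [4310/5461, -3094/5461, 10239/5461]
P' = (I − K·H)·P̄ = [22103/5461 -20958/5461 22382/5461; -20958/5461 22176/5461 -21100/5461; 22382/5461 -21100/5461 24564/5461]

x' = [4310/5461, -3094/5461, 10239/5461]
P' = [22103/5461 -20958/5461 22382/5461; -20958/5461 22176/5461 -21100/5461; 22382/5461 -21100/5461 24564/5461]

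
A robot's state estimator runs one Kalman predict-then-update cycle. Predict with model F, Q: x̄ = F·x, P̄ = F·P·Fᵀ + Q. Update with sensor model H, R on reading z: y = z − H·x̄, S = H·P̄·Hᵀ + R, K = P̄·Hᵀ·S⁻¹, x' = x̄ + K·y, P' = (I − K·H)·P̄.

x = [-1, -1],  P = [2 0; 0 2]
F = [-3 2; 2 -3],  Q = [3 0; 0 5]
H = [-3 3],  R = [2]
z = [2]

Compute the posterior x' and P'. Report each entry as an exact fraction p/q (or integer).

x̄ = F·x = [1, 1]
P̄ = F·P·Fᵀ + Q = [29 -24; -24 31]
y = z − H·x̄ = [2]
S = H·P̄·Hᵀ + R = [974]
K = P̄·Hᵀ·S⁻¹ = [-159/974; 165/974]
x' = x̄ + K·y = [328/487, 652/487]
P' = (I − K·H)·P̄ = [2965/974 2859/974; 2859/974 2969/974]

x' = [328/487, 652/487]
P' = [2965/974 2859/974; 2859/974 2969/974]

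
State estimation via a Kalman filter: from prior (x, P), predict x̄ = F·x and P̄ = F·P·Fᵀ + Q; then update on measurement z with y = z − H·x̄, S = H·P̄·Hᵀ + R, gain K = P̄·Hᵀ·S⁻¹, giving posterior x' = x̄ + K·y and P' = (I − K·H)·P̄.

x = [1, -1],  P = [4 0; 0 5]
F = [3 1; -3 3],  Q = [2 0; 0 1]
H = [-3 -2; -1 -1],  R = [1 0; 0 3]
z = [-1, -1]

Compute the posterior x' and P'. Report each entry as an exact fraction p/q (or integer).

x̄ = F·x = [2, -6]
P̄ = F·P·Fᵀ + Q = [43 -21; -21 82]
y = z − H·x̄ = [-7, -5]
S = H·P̄·Hᵀ + R = [464 188; 188 86]
K = P̄·Hᵀ·S⁻¹ = [-1673/2280 1537/1140; 1391/2280 -2329/1140]
x' = x̄ + K·y = [901/2280, -127/2280]
P' = (I − K·H)·P̄ = [20117/2280 -29339/2280; -29339/2280 43313/2280]

x' = [901/2280, -127/2280]
P' = [20117/2280 -29339/2280; -29339/2280 43313/2280]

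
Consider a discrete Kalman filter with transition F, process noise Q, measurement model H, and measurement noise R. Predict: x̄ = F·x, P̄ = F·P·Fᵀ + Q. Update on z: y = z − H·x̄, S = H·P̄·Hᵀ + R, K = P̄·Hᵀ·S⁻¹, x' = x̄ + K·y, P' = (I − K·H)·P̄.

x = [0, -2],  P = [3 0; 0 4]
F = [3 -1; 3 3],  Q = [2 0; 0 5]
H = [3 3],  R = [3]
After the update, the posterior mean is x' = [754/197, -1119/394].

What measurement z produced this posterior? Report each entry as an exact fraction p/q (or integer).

z = [3]

x̄ = F·x = [2, -6]
P̄ = F·P·Fᵀ + Q = [33 15; 15 68]
S = H·P̄·Hᵀ + R = [1182]
K = P̄·Hᵀ·S⁻¹ = [24/197; 83/394]
x' − x̄ = [360/197, 1245/394] = K·y
y = (KᵀK)⁻¹·Kᵀ·(x' − x̄) = [15]
z = y + H·x̄ = [15] + [-12] = [3]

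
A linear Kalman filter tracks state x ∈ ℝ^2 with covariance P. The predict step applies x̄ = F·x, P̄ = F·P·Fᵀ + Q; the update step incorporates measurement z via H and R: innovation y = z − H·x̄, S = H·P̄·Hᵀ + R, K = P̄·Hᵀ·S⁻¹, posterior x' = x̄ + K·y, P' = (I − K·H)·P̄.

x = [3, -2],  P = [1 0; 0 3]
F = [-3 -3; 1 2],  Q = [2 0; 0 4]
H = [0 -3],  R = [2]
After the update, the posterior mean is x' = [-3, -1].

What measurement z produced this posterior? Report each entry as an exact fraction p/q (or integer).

x̄ = F·x = [-3, -1]
P̄ = F·P·Fᵀ + Q = [38 -21; -21 17]
S = H·P̄·Hᵀ + R = [155]
K = P̄·Hᵀ·S⁻¹ = [63/155; -51/155]
x' − x̄ = [0, 0] = K·y
y = (KᵀK)⁻¹·Kᵀ·(x' − x̄) = [0]
z = y + H·x̄ = [0] + [3] = [3]

z = [3]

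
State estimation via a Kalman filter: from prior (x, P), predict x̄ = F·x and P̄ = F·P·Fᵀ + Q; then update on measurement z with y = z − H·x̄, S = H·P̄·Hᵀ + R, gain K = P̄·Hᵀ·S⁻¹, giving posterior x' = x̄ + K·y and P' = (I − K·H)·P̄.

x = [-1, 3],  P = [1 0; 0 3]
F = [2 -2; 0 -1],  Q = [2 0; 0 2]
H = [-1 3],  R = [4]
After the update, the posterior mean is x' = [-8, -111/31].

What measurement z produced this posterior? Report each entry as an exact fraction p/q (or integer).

z = [-3]

x̄ = F·x = [-8, -3]
P̄ = F·P·Fᵀ + Q = [18 6; 6 5]
S = H·P̄·Hᵀ + R = [31]
K = P̄·Hᵀ·S⁻¹ = [0; 9/31]
x' − x̄ = [0, -18/31] = K·y
y = (KᵀK)⁻¹·Kᵀ·(x' − x̄) = [-2]
z = y + H·x̄ = [-2] + [-1] = [-3]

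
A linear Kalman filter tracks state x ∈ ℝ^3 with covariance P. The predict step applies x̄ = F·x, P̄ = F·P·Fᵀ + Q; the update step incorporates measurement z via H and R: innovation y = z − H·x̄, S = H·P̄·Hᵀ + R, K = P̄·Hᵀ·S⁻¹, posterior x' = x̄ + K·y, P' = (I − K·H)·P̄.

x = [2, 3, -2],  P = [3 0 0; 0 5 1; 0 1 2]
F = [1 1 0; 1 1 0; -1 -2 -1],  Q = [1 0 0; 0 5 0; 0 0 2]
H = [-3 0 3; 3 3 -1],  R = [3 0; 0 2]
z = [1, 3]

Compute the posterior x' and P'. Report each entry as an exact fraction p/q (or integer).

x̄ = F·x = [5, 5, -6]
P̄ = F·P·Fᵀ + Q = [9 8 -14; 8 13 -14; -14 -14 31]
y = z − H·x̄ = [34, -33]
S = H·P̄·Hᵀ + R = [615 -540; -540 543]
K = P̄·Hᵀ·S⁻¹ = [-263/4705 181/2823; 638/4705 781/2823; 249/941 145/2823]
x' = x̄ + K·y = [4628/4705, 2262/4705, 1225/941]
P' = (I − K·H)·P̄ = [13769/14115 -8839/14115 2596/2823; -8839/14115 9134/14115 -1385/2823; 2596/2823 -1385/2823 3343/2823]

x' = [4628/4705, 2262/4705, 1225/941]
P' = [13769/14115 -8839/14115 2596/2823; -8839/14115 9134/14115 -1385/2823; 2596/2823 -1385/2823 3343/2823]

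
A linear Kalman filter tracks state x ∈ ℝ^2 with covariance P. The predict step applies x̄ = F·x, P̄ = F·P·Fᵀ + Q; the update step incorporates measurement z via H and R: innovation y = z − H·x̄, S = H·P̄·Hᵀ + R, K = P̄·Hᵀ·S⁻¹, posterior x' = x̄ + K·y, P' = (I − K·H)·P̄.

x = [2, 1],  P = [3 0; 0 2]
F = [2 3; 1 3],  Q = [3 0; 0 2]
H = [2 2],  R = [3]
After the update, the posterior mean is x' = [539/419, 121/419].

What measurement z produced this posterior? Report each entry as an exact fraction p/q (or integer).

z = [3]

x̄ = F·x = [7, 5]
P̄ = F·P·Fᵀ + Q = [33 24; 24 23]
S = H·P̄·Hᵀ + R = [419]
K = P̄·Hᵀ·S⁻¹ = [114/419; 94/419]
x' − x̄ = [-2394/419, -1974/419] = K·y
y = (KᵀK)⁻¹·Kᵀ·(x' − x̄) = [-21]
z = y + H·x̄ = [-21] + [24] = [3]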